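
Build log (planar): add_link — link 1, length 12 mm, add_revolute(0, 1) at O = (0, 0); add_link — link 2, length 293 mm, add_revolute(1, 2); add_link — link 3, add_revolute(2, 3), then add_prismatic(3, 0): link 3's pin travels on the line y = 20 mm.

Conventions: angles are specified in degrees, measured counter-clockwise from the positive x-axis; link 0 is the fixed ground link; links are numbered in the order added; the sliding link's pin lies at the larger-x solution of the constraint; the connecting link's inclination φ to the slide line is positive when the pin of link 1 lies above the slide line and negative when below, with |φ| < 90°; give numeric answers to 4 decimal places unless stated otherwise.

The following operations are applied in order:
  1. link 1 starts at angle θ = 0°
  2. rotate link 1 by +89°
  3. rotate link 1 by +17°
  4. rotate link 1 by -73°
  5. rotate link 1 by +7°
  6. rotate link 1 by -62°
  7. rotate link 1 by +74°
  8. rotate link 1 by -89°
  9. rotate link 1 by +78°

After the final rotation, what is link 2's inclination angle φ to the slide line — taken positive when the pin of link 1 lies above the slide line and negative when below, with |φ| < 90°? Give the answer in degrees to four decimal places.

geometry: r = 12 mm, L = 293 mm, e = 20 mm; θ starts at 0°
rotate link 1 by +89°: θ ← 0° +89° = 89°
rotate link 1 by +17°: θ ← 89° +17° = 106°
rotate link 1 by -73°: θ ← 106° -73° = 33°
rotate link 1 by +7°: θ ← 33° +7° = 40°
rotate link 1 by -62°: θ ← 40° -62° = -22°
rotate link 1 by +74°: θ ← -22° +74° = 52°
rotate link 1 by -89°: θ ← 52° -89° = -37°
rotate link 1 by +78°: θ ← -37° +78° = 41°
h = r sin θ − e = 7.872708 − 20 = -12.127292
sin φ = h / L = -12.127292 / 293 = -0.04139007
φ = arcsin(-0.04139007) = -2.372154°

-2.3722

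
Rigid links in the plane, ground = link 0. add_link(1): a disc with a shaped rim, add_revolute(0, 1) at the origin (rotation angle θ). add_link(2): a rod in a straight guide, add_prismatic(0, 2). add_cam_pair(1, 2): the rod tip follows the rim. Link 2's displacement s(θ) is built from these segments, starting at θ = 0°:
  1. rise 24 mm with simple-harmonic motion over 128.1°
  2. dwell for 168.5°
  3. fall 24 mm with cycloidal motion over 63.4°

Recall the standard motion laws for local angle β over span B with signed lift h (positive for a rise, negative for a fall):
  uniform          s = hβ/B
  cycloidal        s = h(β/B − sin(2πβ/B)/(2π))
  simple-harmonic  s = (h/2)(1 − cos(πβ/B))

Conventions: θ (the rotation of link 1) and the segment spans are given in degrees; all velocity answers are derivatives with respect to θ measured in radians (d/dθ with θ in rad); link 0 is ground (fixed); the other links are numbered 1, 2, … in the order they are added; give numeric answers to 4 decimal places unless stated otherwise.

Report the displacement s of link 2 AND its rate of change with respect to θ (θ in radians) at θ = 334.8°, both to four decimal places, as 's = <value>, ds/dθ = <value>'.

segment 1 (0° to 128.1°, simple-harmonic, h = 24) is passed completely: s = 0.0000 + (24) = 24.0000
segment 2 (128.1° to 296.6°, dwell): s unchanged at 24.0000
θ = 334.8° falls in segment 3 (296.6° to 360°, cycloidal, h = -24): β = 334.8 − 296.6 = 38.2°, B = 63.4°; Δs = -24·(0.6025 − sin(2π·0.6025)/(2π)) = -16.7545; s = 24.0000 − 16.7545 = 7.2455
velocity in seg [296.6°–360°] (cycloidal), θ in radians: β = 38.2° = 0.6667 rad, B = 63.4° = 1.1065 rad; ds/dθ = (h/B)(1 − cos(2πβ/B)) = ((-24)/1.1065)(1 − cos(2π·0.6025)) = -39.031882 mm/rad

s = 7.2455, ds/dθ = -39.0319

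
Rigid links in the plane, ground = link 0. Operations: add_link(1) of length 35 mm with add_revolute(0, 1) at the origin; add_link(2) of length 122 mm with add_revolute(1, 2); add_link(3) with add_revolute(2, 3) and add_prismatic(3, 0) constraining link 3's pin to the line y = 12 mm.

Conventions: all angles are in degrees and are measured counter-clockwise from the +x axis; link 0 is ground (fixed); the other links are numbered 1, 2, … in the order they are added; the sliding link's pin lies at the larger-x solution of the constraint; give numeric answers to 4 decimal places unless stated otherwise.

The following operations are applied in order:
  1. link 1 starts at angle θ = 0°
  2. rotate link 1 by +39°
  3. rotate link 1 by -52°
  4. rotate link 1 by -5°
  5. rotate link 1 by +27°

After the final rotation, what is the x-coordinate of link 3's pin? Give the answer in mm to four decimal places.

geometry: r = 35 mm, L = 122 mm, e = 12 mm; θ starts at 0°
rotate link 1 by +39°: θ ← 0° +39° = 39°
rotate link 1 by -52°: θ ← 39° -52° = -13°
rotate link 1 by -5°: θ ← -13° -5° = -18°
rotate link 1 by +27°: θ ← -18° +27° = 9°
crank pin P = (r cos θ, r sin θ) = (34.569092, 5.475206)
h = r sin θ − e = 5.475206 − 12 = -6.524794
x = r cos θ + √(L² − h²) = 34.569092 + 121.825396 = 156.394488

156.3945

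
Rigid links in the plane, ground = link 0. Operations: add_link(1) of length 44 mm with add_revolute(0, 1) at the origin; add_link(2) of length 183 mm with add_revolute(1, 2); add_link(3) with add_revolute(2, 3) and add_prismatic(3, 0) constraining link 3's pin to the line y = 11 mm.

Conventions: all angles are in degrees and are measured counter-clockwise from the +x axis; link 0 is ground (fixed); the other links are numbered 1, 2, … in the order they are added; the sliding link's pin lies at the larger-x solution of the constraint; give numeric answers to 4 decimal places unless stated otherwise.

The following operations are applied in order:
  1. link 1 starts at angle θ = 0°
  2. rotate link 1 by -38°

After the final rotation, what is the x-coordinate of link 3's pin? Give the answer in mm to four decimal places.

geometry: r = 44 mm, L = 183 mm, e = 11 mm; θ starts at 0°
rotate link 1 by -38°: θ ← 0° -38° = -38°
crank pin P = (r cos θ, r sin θ) = (34.672473, -27.089105)
h = r sin θ − e = -27.089105 − 11 = -38.089105
x = r cos θ + √(L² − h²) = 34.672473 + 178.992235 = 213.664708

213.6647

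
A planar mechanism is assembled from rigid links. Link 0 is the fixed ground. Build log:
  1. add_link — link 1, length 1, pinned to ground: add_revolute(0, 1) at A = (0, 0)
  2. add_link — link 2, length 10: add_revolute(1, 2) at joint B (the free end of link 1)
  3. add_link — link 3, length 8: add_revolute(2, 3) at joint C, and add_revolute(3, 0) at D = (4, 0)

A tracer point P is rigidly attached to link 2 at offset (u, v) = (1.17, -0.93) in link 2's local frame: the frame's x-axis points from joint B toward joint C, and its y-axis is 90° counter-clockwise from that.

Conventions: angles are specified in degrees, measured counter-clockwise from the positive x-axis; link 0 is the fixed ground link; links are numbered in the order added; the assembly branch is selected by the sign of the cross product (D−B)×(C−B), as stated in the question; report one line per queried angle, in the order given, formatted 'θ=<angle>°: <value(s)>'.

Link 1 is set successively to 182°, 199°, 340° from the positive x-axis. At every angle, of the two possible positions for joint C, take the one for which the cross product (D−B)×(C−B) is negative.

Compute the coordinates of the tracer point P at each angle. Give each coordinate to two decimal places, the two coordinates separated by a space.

A=(0,0), D=(4.00,0)
θ=182°: B = A + 1.00·(cos182°, sin182°) = (-0.9994, -0.0349)
θ=182°: |BD| = 4.9995
θ=182°: circle(B,10.00) ∩ circle(D,8.00): a=6.1001, h=7.9239
θ=182°:   candidates: C₊=(5.0453,7.9314) cross=39.616; C₋=(5.1559,-7.9161) cross=-39.616
θ=182°:   branch - wants cross < 0 → take C=(5.1559,-7.9161) (cross=-39.616)
θ=182°: ex = (C−B)/|BC| = (0.6155,-0.7881); ey = (0.7881,0.6155)
θ=182°: P = B + 1.17·ex + -0.93·ey = (-1.0122,-1.5294)
θ=199°: B = A + 1.00·(cos199°, sin199°) = (-0.9455, -0.3256)
θ=199°: |BD| = 4.9562
θ=199°: circle(B,10.00) ∩ circle(D,8.00): a=6.1099, h=7.9164
θ=199°:   candidates: C₊=(4.6312,7.9751) cross=39.235; C₋=(5.6712,-7.8235) cross=-39.235
θ=199°:   branch - wants cross < 0 → take C=(5.6712,-7.8235) (cross=-39.235)
θ=199°: ex = (C−B)/|BC| = (0.6617,-0.7498); ey = (0.7498,0.6617)
θ=199°: P = B + 1.17·ex + -0.93·ey = (-0.8687,-1.8182)
θ=340°: B = A + 1.00·(cos340°, sin340°) = (0.9397, -0.3420)
θ=340°: |BD| = 3.0794
θ=340°: circle(B,10.00) ∩ circle(D,8.00): a=7.3851, h=6.7425
θ=340°:   candidates: C₊=(7.5302,7.1790) cross=20.763; C₋=(9.0279,-6.2225) cross=-20.763
θ=340°:   branch - wants cross < 0 → take C=(9.0279,-6.2225) (cross=-20.763)
θ=340°: ex = (C−B)/|BC| = (0.8088,-0.5881); ey = (0.5881,0.8088)
θ=340°: P = B + 1.17·ex + -0.93·ey = (1.3391,-1.7822)

θ=182°: -1.01 -1.53
θ=199°: -0.87 -1.82
θ=340°: 1.34 -1.78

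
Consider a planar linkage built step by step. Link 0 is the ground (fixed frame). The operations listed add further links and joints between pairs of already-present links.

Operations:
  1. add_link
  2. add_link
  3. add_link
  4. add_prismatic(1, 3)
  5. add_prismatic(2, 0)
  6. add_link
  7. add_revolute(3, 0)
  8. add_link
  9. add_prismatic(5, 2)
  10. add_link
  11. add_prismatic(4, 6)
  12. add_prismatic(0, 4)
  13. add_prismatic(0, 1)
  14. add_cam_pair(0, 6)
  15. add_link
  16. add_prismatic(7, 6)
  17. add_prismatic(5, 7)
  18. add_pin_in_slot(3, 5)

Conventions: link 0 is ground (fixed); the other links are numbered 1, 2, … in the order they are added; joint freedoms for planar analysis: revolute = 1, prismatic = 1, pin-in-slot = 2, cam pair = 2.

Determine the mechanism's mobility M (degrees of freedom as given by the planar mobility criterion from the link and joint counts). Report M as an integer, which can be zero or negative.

link 0 = ground. State L|J1|J2 = 1|0|0
+link1  2|0|0
+link2  3|0|0
+link3  4|0|0
P(1,3) f=1→J1  4|1|0
P(2,0) f=1→J1  4|2|0
+link4  5|2|0
R(3,0) f=1→J1  5|3|0
+link5  6|3|0
P(5,2) f=1→J1  6|4|0
+link6  7|4|0
P(4,6) f=1→J1  7|5|0
P(0,4) f=1→J1  7|6|0
P(0,1) f=1→J1  7|7|0
C(0,6) f=2→J2  7|7|1
+link7  8|7|1
P(7,6) f=1→J1  8|8|1
P(5,7) f=1→J1  8|9|1
PS(3,5) f=2→J2  8|9|2
M = 3(8−1)−2·9−2 = 21−18−2 = 1

M = 1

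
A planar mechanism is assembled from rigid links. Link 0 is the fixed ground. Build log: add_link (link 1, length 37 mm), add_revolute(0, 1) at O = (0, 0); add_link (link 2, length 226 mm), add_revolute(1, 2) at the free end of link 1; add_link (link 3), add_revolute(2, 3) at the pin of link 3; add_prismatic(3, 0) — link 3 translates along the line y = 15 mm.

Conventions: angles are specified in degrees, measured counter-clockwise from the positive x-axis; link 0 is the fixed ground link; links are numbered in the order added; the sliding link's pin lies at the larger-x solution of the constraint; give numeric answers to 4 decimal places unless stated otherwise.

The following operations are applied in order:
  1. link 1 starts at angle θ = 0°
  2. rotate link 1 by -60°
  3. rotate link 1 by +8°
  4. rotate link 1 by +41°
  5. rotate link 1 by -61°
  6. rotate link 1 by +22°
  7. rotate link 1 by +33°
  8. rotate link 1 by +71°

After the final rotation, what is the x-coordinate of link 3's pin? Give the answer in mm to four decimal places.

geometry: r = 37 mm, L = 226 mm, e = 15 mm; θ starts at 0°
rotate link 1 by -60°: θ ← 0° -60° = -60°
rotate link 1 by +8°: θ ← -60° +8° = -52°
rotate link 1 by +41°: θ ← -52° +41° = -11°
rotate link 1 by -61°: θ ← -11° -61° = -72°
rotate link 1 by +22°: θ ← -72° +22° = -50°
rotate link 1 by +33°: θ ← -50° +33° = -17°
rotate link 1 by +71°: θ ← -17° +71° = 54°
crank pin P = (r cos θ, r sin θ) = (21.748054, 29.933629)
h = r sin θ − e = 29.933629 − 15 = 14.933629
x = r cos θ + √(L² − h²) = 21.748054 + 225.506068 = 247.254122

247.2541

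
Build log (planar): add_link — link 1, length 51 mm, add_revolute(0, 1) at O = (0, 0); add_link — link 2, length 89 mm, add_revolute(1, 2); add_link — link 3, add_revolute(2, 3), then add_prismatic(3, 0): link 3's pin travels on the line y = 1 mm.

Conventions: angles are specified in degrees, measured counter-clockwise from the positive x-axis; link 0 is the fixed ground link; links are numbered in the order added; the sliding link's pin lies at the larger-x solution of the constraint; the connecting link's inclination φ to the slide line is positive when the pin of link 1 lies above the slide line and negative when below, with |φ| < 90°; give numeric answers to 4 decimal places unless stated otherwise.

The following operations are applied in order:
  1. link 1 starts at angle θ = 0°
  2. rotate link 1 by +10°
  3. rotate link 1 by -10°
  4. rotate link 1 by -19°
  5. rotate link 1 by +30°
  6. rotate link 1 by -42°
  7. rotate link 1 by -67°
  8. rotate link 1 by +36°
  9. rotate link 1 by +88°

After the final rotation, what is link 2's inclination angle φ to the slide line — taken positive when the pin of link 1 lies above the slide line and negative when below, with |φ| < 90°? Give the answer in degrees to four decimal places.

geometry: r = 51 mm, L = 89 mm, e = 1 mm; θ starts at 0°
rotate link 1 by +10°: θ ← 0° +10° = 10°
rotate link 1 by -10°: θ ← 10° -10° = 0°
rotate link 1 by -19°: θ ← 0° -19° = -19°
rotate link 1 by +30°: θ ← -19° +30° = 11°
rotate link 1 by -42°: θ ← 11° -42° = -31°
rotate link 1 by -67°: θ ← -31° -67° = -98°
rotate link 1 by +36°: θ ← -98° +36° = -62°
rotate link 1 by +88°: θ ← -62° +88° = 26°
h = r sin θ − e = 22.356928 − 1 = 21.356928
sin φ = h / L = 21.356928 / 89 = 0.23996549
φ = arcsin(0.23996549) = 13.884503°

13.8845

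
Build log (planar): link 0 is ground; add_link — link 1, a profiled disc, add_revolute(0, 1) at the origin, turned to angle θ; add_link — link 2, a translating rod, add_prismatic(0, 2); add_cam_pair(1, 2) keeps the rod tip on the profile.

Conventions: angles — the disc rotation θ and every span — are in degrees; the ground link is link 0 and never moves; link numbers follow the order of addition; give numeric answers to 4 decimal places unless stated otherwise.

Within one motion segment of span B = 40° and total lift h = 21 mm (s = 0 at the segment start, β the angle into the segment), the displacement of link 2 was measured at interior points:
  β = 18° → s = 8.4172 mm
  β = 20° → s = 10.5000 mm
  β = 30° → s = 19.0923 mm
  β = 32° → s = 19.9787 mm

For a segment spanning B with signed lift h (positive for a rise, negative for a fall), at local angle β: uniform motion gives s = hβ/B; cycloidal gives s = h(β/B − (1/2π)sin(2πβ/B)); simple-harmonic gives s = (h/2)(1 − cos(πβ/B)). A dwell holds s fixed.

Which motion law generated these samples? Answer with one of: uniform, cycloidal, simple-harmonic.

candidates at β/B = r: uniform s = h·r (linear in β); cycloidal s = h·(r − sin(2πr)/(2π)); simple-harmonic s = (h/2)(1 − cos(πr))
β=18°: printed 8.4172 | uniform 9.4500, cycloidal 8.4172, simple-harmonic 8.8574
β=20°: printed 10.5000 | uniform 10.5000, cycloidal 10.5000, simple-harmonic 10.5000
β=30°: printed 19.0923 | uniform 15.7500, cycloidal 19.0923, simple-harmonic 17.9246
β=32°: printed 19.9787 | uniform 16.8000, cycloidal 19.9787, simple-harmonic 18.9947
only one law matches every sample → cycloidal

cycloidal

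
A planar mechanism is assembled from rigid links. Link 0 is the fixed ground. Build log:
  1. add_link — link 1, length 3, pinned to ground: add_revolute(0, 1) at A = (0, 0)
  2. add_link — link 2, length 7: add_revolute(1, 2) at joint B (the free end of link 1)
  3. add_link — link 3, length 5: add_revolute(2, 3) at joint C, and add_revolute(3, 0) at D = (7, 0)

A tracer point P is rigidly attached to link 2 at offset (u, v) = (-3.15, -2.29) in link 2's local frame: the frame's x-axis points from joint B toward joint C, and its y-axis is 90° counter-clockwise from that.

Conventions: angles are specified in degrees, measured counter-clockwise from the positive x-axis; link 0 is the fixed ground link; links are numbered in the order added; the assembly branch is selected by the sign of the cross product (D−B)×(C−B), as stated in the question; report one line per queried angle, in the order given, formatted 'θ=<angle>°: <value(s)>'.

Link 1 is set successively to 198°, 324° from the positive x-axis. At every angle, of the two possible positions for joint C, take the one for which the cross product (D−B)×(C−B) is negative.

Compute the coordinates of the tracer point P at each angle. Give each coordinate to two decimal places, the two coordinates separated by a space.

A=(0,0), D=(7.00,0)
θ=198°: B = A + 3.00·(cos198°, sin198°) = (-2.8532, -0.9271)
θ=198°: |BD| = 9.8967
θ=198°: circle(B,7.00) ∩ circle(D,5.00): a=6.1609, h=3.3232
θ=198°:   candidates: C₊=(2.9693,2.9586) cross=32.889; C₋=(3.5919,-3.6585) cross=-32.889
θ=198°:   branch - wants cross < 0 → take C=(3.5919,-3.6585) (cross=-32.889)
θ=198°: ex = (C−B)/|BC| = (0.9207,-0.3902); ey = (0.3902,0.9207)
θ=198°: P = B + -3.15·ex + -2.29·ey = (-6.6470,-1.8063)
θ=324°: B = A + 3.00·(cos324°, sin324°) = (2.4271, -1.7634)
θ=324°: |BD| = 4.9012
θ=324°: circle(B,7.00) ∩ circle(D,5.00): a=4.8990, h=5.0000
θ=324°:   candidates: C₊=(5.1991,4.6644) cross=24.506; C₋=(8.7969,-4.6660) cross=-24.506
θ=324°:   branch - wants cross < 0 → take C=(8.7969,-4.6660) (cross=-24.506)
θ=324°: ex = (C−B)/|BC| = (0.9100,-0.4147); ey = (0.4147,0.9100)
θ=324°: P = B + -3.15·ex + -2.29·ey = (-1.3889,-2.5410)

θ=198°: -6.65 -1.81
θ=324°: -1.39 -2.54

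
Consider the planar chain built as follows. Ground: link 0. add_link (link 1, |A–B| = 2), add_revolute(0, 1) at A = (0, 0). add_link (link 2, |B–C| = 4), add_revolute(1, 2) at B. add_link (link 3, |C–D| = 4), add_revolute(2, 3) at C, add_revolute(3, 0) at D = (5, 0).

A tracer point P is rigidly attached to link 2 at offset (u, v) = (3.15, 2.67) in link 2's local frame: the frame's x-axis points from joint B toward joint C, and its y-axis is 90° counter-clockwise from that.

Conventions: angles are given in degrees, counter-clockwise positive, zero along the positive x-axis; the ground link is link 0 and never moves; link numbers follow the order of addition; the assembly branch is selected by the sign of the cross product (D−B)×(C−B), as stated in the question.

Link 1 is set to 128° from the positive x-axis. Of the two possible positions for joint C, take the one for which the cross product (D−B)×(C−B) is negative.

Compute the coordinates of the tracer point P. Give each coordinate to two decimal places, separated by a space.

A=(0,0), D=(5.00,0)
B = A + 2.00·(cos128°, sin128°) = (-1.2313, 1.5760)
|BD| = 6.4275
circle(B,4.00) ∩ circle(D,4.00): a=3.2138, h=2.3815
  candidates: C₊=(2.4683,3.0968) cross=15.307; C₋=(1.3004,-1.5208) cross=-15.307
  branch - wants cross < 0 → take C=(1.3004,-1.5208) (cross=-15.307)
ex = (C−B)/|BC| = (0.6329,-0.7742); ey = (0.7742,0.6329)
P = B + 3.15·ex + 2.67·ey = (2.8295,0.8272)

2.83 0.83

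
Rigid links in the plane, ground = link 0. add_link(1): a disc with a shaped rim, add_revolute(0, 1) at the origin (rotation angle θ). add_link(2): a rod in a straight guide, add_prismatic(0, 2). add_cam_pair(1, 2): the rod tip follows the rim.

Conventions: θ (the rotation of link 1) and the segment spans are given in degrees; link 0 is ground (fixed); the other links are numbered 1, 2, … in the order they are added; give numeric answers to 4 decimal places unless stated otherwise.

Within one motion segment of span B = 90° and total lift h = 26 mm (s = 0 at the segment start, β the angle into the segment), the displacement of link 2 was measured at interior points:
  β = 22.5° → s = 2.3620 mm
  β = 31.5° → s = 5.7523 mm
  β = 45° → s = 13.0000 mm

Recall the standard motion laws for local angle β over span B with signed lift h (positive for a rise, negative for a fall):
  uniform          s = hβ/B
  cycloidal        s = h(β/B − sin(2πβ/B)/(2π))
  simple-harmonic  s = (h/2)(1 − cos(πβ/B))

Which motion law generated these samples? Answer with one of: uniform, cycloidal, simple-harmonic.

candidates at β/B = r: uniform s = h·r (linear in β); cycloidal s = h·(r − sin(2πr)/(2π)); simple-harmonic s = (h/2)(1 − cos(πr))
β=22.5°: printed 2.3620 | uniform 6.5000, cycloidal 2.3620, simple-harmonic 3.8076
β=31.5°: printed 5.7523 | uniform 9.1000, cycloidal 5.7523, simple-harmonic 7.0981
β=45°: printed 13.0000 | uniform 13.0000, cycloidal 13.0000, simple-harmonic 13.0000
only one law matches every sample → cycloidal

cycloidal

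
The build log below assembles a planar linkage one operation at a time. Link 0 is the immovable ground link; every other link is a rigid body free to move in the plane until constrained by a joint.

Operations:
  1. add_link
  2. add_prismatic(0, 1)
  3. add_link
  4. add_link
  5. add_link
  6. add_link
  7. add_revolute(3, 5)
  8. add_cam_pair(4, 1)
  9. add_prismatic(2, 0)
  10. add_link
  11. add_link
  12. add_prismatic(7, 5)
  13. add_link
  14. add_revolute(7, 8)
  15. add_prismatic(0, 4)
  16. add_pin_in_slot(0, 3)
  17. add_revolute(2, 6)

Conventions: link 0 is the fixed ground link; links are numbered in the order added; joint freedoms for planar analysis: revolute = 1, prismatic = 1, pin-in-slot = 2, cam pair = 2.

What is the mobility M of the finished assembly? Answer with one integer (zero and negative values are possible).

ground; <1,0,0>
#1 <2,0,0>
P:0↔1 J1 <2,1,0>
#2 <3,1,0>
#3 <4,1,0>
#4 <5,1,0>
#5 <6,1,0>
R:3↔5 J1 <6,2,0>
C:4↔1 J2 <6,2,1>
P:2↔0 J1 <6,3,1>
#6 <7,3,1>
#7 <8,3,1>
P:7↔5 J1 <8,4,1>
#8 <9,4,1>
R:7↔8 J1 <9,5,1>
P:0↔4 J1 <9,6,1>
PS:0↔3 J2 <9,6,2>
R:2↔6 J1 <9,7,2>
3×8 − 2×7 − 1×2 = 8

M = 8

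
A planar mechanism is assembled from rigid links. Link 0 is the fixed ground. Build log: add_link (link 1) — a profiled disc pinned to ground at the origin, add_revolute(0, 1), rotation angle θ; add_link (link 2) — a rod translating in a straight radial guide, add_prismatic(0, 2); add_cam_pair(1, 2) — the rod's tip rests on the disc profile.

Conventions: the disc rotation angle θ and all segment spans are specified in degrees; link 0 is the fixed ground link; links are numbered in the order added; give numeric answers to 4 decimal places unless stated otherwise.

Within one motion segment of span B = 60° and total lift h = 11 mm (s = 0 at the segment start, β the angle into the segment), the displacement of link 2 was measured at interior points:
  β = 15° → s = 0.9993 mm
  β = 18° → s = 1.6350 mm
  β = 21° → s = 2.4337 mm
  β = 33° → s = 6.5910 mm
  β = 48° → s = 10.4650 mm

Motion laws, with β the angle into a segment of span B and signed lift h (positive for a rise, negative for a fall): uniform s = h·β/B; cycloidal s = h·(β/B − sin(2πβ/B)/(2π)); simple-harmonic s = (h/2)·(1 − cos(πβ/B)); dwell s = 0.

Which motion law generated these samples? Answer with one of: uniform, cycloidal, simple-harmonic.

candidates at β/B = r: uniform s = h·r (linear in β); cycloidal s = h·(r − sin(2πr)/(2π)); simple-harmonic s = (h/2)(1 − cos(πr))
β=15°: printed 0.9993 | uniform 2.7500, cycloidal 0.9993, simple-harmonic 1.6109
β=18°: printed 1.6350 | uniform 3.3000, cycloidal 1.6350, simple-harmonic 2.2672
β=21°: printed 2.4337 | uniform 3.8500, cycloidal 2.4337, simple-harmonic 3.0031
β=33°: printed 6.5910 | uniform 6.0500, cycloidal 6.5910, simple-harmonic 6.3604
β=48°: printed 10.4650 | uniform 8.8000, cycloidal 10.4650, simple-harmonic 9.9496
only one law matches every sample → cycloidal

cycloidal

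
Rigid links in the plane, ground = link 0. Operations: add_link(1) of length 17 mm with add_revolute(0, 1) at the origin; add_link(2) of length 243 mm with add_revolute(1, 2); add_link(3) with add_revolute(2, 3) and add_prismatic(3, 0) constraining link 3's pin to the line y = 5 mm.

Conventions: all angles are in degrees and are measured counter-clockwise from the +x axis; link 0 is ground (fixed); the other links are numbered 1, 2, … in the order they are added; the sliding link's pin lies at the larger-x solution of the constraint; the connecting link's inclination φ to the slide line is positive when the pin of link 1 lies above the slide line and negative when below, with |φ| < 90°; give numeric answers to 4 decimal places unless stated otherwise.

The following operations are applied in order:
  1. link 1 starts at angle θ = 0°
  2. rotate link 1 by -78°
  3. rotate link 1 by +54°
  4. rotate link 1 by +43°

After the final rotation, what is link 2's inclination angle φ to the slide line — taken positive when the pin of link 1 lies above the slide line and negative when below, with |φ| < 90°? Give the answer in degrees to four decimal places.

geometry: r = 17 mm, L = 243 mm, e = 5 mm; θ starts at 0°
rotate link 1 by -78°: θ ← 0° -78° = -78°
rotate link 1 by +54°: θ ← -78° +54° = -24°
rotate link 1 by +43°: θ ← -24° +43° = 19°
h = r sin θ − e = 5.534659 − 5 = 0.534659
sin φ = h / L = 0.534659 / 243 = 0.00220024
φ = arcsin(0.00220024) = 0.126065°

0.1261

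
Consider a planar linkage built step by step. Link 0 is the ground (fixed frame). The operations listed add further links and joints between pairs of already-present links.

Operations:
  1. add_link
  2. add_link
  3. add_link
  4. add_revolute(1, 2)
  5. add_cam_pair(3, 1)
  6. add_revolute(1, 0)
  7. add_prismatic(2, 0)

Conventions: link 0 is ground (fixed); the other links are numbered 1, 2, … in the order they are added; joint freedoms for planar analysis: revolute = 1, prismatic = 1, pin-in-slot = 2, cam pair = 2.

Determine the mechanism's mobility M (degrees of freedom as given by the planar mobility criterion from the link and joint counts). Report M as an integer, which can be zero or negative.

ground; <1,0,0>
#1 <2,0,0>
#2 <3,0,0>
#3 <4,0,0>
R:1↔2 J1 <4,1,0>
C:3↔1 J2 <4,1,1>
R:1↔0 J1 <4,2,1>
P:2↔0 J1 <4,3,1>
3×3 − 2×3 − 1×1 = 2

M = 2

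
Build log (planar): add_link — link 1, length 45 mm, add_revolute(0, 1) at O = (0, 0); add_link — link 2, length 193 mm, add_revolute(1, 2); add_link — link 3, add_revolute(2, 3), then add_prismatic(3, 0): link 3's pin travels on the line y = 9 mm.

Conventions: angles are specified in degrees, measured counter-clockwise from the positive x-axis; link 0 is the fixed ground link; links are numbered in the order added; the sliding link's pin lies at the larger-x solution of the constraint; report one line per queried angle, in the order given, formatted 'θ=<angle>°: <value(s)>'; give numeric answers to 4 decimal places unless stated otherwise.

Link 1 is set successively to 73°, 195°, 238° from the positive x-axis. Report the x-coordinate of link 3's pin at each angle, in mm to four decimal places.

geometry: r = 45 mm, L = 193 mm, e = 9 mm
θ=73°: crank pin P = (r cos θ, r sin θ) = (13.156727, 43.033714)
θ=73°: h = r sin θ − e = 43.033714 − 9 = 34.033714
θ=73°: x = r cos θ + √(L² − h²) = 13.156727 + 189.975541 = 203.132268
θ=195°: crank pin P = (r cos θ, r sin θ) = (-43.466662, -11.646857)
θ=195°: h = r sin θ − e = -11.646857 − 9 = -20.646857
θ=195°: x = r cos θ + √(L² − h²) = -43.466662 + 191.892437 = 148.425775
θ=238°: crank pin P = (r cos θ, r sin θ) = (-23.846367, -38.162164)
θ=238°: h = r sin θ − e = -38.162164 − 9 = -47.162164
θ=238°: x = r cos θ + √(L² − h²) = -23.846367 + 187.148952 = 163.302585

θ=73°: 203.1323
θ=195°: 148.4258
θ=238°: 163.3026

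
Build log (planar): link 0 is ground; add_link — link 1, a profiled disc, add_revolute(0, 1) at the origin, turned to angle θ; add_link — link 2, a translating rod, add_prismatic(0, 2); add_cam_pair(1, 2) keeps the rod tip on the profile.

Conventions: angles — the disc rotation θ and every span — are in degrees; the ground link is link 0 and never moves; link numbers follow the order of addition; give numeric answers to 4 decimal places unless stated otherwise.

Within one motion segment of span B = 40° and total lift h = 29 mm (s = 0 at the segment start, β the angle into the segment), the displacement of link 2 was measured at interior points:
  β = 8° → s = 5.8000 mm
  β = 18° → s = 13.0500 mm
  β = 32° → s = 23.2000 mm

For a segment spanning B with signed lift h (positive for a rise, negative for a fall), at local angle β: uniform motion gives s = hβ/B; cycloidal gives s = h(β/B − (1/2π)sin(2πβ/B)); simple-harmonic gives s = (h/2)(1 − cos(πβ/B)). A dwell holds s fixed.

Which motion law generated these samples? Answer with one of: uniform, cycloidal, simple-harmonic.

candidates at β/B = r: uniform s = h·r (linear in β); cycloidal s = h·(r − sin(2πr)/(2π)); simple-harmonic s = (h/2)(1 − cos(πr))
β=8°: printed 5.8000 | uniform 5.8000, cycloidal 1.4104, simple-harmonic 2.7693
β=18°: printed 13.0500 | uniform 13.0500, cycloidal 11.6237, simple-harmonic 12.2317
β=32°: printed 23.2000 | uniform 23.2000, cycloidal 27.5896, simple-harmonic 26.2307
only one law matches every sample → uniform

uniform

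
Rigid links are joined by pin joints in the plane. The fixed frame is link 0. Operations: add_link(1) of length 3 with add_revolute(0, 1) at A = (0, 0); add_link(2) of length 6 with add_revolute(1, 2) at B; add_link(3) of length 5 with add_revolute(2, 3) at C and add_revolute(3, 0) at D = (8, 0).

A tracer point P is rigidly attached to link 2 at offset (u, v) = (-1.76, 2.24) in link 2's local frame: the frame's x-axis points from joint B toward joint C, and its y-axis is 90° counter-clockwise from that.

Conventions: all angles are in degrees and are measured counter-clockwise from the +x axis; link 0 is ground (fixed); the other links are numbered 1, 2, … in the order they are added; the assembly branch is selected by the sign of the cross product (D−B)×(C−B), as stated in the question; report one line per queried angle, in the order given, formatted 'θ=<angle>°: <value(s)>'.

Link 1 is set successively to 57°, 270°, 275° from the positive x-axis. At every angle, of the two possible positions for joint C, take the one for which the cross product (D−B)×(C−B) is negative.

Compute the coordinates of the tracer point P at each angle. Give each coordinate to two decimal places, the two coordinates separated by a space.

A=(0,0), D=(8.00,0)
θ=57°: B = A + 3.00·(cos57°, sin57°) = (1.6339, 2.5160)
θ=57°: |BD| = 6.8452
θ=57°: circle(B,6.00) ∩ circle(D,5.00): a=4.2261, h=4.2591
θ=57°:   candidates: C₊=(7.1297,4.9237) cross=29.155; C₋=(3.9987,-2.9983) cross=-29.155
θ=57°:   branch - wants cross < 0 → take C=(3.9987,-2.9983) (cross=-29.155)
θ=57°: ex = (C−B)/|BC| = (0.3941,-0.9191); ey = (0.9191,0.3941)
θ=57°: P = B + -1.76·ex + 2.24·ey = (2.9989,5.0164)
θ=270°: B = A + 3.00·(cos270°, sin270°) = (-0.0000, -3.0000)
θ=270°: |BD| = 8.5440
θ=270°: circle(B,6.00) ∩ circle(D,5.00): a=4.9157, h=3.4403
θ=270°:   candidates: C₊=(3.3948,1.9473) cross=29.394; C₋=(5.8107,-4.4952) cross=-29.394
θ=270°:   branch - wants cross < 0 → take C=(5.8107,-4.4952) (cross=-29.394)
θ=270°: ex = (C−B)/|BC| = (0.9685,-0.2492); ey = (0.2492,0.9685)
θ=270°: P = B + -1.76·ex + 2.24·ey = (-1.1463,-0.3921)
θ=275°: B = A + 3.00·(cos275°, sin275°) = (0.2615, -2.9886)
θ=275°: |BD| = 8.2956
θ=275°: circle(B,6.00) ∩ circle(D,5.00): a=4.8108, h=3.5856
θ=275°:   candidates: C₊=(3.4575,2.0894) cross=29.744; C₋=(6.0410,-4.6002) cross=-29.744
θ=275°:   branch - wants cross < 0 → take C=(6.0410,-4.6002) (cross=-29.744)
θ=275°: ex = (C−B)/|BC| = (0.9632,-0.2686); ey = (0.2686,0.9632)
θ=275°: P = B + -1.76·ex + 2.24·ey = (-0.8322,-0.3582)

θ=57°: 3.00 5.02
θ=270°: -1.15 -0.39
θ=275°: -0.83 -0.36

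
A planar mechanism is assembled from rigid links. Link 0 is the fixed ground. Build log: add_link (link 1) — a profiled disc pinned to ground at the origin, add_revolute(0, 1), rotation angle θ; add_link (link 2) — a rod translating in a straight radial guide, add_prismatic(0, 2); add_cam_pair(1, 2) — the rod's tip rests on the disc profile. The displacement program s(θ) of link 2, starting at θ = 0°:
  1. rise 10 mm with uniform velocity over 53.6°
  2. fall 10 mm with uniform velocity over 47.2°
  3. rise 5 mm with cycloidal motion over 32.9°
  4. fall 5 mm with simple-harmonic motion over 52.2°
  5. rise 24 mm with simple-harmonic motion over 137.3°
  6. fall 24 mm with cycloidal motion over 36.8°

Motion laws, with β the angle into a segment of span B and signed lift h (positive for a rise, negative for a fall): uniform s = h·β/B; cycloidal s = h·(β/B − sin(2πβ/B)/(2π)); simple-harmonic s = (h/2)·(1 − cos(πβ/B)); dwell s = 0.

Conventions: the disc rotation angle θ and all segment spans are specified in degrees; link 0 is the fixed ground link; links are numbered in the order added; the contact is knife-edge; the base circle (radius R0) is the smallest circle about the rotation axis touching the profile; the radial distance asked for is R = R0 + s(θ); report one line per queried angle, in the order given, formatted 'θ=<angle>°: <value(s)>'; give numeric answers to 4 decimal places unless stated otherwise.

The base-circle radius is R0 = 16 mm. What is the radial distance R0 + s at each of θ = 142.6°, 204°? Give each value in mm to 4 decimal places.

seg 1 [0°–53.6°] uniform, h=10: full span → s += 10 → s = 10.0000
seg 2 [53.6°–100.8°] uniform, h=-10: full span → s += -10 → s = 0.0000
seg 3 [100.8°–133.7°] cycloidal, h=5: full span → s += 5 → s = 5.0000
seg 4 [133.7°–185.9°] simple-harmonic, h=-5: θ=142.6° here. β=8.9, B=52.2. -5/2·(1 − cos(π·0.1705)) = -0.3501 → s = 4.6499
seg 4 [133.7°–185.9°] simple-harmonic, h=-5: full span → s += -5 → s = 0.0000
seg 5 [185.9°–323.2°] simple-harmonic, h=24: θ=204° here. β=18.1, B=137.3. 24/2·(1 − cos(π·0.1318)) = 1.0145 → s = 1.0145
θ=142.6°: R = R0 + s = 16 + 4.6499 = 20.6499
θ=204°: R = R0 + s = 16 + 1.0145 = 17.0145

θ=142.6°: 20.6499
θ=204°: 17.0145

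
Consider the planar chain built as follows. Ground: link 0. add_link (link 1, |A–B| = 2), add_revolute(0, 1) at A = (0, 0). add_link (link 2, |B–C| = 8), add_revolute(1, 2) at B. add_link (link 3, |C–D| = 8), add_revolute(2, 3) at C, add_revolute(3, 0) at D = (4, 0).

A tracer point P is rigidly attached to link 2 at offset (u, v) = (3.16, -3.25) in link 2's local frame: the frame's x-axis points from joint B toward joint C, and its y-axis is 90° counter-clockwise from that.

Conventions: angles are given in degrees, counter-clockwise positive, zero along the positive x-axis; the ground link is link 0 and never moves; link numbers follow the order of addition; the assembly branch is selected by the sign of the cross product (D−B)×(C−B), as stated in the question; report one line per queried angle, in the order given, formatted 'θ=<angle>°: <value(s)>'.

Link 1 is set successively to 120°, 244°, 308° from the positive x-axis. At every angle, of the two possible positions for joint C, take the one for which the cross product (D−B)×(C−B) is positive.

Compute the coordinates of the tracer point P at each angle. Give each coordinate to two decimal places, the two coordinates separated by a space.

A=(0,0), D=(4.00,0)
θ=120°: B = A + 2.00·(cos120°, sin120°) = (-1.0000, 1.7321)
θ=120°: |BD| = 5.2915
θ=120°: circle(B,8.00) ∩ circle(D,8.00): a=2.6458, h=7.5498
θ=120°:   candidates: C₊=(3.9713,7.9999) cross=39.950; C₋=(-0.9713,-6.2679) cross=-39.950
θ=120°:   branch + wants cross > 0 → take C=(3.9713,7.9999) (cross=39.950)
θ=120°: ex = (C−B)/|BC| = (0.6214,0.7835); ey = (-0.7835,0.6214)
θ=120°: P = B + 3.16·ex + -3.25·ey = (3.5100,2.1883)
θ=244°: B = A + 2.00·(cos244°, sin244°) = (-0.8767, -1.7976)
θ=244°: |BD| = 5.1975
θ=244°: circle(B,8.00) ∩ circle(D,8.00): a=2.5987, h=7.5661
θ=244°:   candidates: C₊=(-1.0552,6.2004) cross=39.325; C₋=(4.1784,-7.9980) cross=-39.325
θ=244°:   branch + wants cross > 0 → take C=(-1.0552,6.2004) (cross=39.325)
θ=244°: ex = (C−B)/|BC| = (-0.0223,0.9998); ey = (-0.9998,-0.0223)
θ=244°: P = B + 3.16·ex + -3.25·ey = (2.3020,1.4341)
θ=308°: B = A + 2.00·(cos308°, sin308°) = (1.2313, -1.5760)
θ=308°: |BD| = 3.1858
θ=308°: circle(B,8.00) ∩ circle(D,8.00): a=1.5929, h=7.8398
θ=308°:   candidates: C₊=(-1.2627,6.0253) cross=24.976; C₋=(6.4940,-7.6013) cross=-24.976
θ=308°:   branch + wants cross > 0 → take C=(-1.2627,6.0253) (cross=24.976)
θ=308°: ex = (C−B)/|BC| = (-0.3118,0.9502); ey = (-0.9502,-0.3118)
θ=308°: P = B + 3.16·ex + -3.25·ey = (3.3342,2.4397)

θ=120°: 3.51 2.19
θ=244°: 2.30 1.43
θ=308°: 3.33 2.44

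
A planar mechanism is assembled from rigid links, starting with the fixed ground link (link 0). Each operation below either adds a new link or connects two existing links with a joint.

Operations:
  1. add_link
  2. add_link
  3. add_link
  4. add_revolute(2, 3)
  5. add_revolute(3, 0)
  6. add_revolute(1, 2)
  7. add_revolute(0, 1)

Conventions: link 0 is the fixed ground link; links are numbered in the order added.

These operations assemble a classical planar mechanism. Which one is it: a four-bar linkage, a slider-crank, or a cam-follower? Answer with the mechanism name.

links: 4 (incl. ground); joints: 4 revolute, 0 prismatic, 0 higher (cam) pair, forming one closed loop
4 links in a single 4R loop → four-bar linkage

four-bar linkage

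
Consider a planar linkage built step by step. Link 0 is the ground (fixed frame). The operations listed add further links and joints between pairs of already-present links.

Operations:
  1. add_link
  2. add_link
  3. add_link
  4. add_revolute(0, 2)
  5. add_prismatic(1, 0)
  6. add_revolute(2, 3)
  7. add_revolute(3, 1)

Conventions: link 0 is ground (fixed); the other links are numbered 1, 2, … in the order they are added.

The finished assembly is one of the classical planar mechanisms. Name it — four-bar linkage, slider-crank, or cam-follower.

links: 4 (incl. ground); joints: 3 revolute, 1 prismatic, 0 higher (cam) pair, forming one closed loop
4 links, 3 revolutes + 1 prismatic in one loop → slider-crank

slider-crank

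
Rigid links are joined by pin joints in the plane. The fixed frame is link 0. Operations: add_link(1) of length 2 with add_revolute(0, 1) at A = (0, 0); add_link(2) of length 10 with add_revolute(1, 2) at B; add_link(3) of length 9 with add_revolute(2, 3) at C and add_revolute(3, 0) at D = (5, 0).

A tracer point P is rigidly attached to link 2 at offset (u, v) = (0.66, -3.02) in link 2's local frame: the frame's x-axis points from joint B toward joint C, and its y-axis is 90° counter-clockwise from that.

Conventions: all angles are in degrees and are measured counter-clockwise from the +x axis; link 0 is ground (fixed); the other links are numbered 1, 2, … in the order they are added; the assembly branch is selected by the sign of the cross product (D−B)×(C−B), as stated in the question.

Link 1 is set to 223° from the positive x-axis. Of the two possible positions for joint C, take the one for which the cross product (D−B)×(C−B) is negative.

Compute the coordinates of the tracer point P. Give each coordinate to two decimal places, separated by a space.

A=(0,0), D=(5.00,0)
B = A + 2.00·(cos223°, sin223°) = (-1.4627, -1.3640)
|BD| = 6.6051
circle(B,10.00) ∩ circle(D,9.00): a=4.7408, h=8.8048
  candidates: C₊=(1.3577,8.2300) cross=58.156; C₋=(4.9942,-9.0000) cross=-58.156
  branch - wants cross < 0 → take C=(4.9942,-9.0000) (cross=-58.156)
ex = (C−B)/|BC| = (0.6457,-0.7636); ey = (0.7636,0.6457)
P = B + 0.66·ex + -3.02·ey = (-3.3426,-3.8180)

-3.34 -3.82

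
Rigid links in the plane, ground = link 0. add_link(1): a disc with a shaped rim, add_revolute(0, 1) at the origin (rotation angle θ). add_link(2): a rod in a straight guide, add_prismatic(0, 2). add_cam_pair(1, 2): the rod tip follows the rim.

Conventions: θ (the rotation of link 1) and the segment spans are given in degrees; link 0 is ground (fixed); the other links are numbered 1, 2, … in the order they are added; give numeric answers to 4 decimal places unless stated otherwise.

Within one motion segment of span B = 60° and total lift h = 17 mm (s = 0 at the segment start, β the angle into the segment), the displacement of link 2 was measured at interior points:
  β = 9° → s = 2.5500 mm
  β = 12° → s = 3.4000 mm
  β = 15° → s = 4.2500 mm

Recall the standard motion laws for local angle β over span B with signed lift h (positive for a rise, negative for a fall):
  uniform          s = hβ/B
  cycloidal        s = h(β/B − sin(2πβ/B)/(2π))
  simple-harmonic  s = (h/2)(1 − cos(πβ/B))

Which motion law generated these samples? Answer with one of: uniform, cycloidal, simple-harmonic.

candidates at β/B = r: uniform s = h·r (linear in β); cycloidal s = h·(r − sin(2πr)/(2π)); simple-harmonic s = (h/2)(1 − cos(πr))
β=9°: printed 2.5500 | uniform 2.5500, cycloidal 0.3611, simple-harmonic 0.9264
β=12°: printed 3.4000 | uniform 3.4000, cycloidal 0.8268, simple-harmonic 1.6234
β=15°: printed 4.2500 | uniform 4.2500, cycloidal 1.5444, simple-harmonic 2.4896
only one law matches every sample → uniform

uniform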